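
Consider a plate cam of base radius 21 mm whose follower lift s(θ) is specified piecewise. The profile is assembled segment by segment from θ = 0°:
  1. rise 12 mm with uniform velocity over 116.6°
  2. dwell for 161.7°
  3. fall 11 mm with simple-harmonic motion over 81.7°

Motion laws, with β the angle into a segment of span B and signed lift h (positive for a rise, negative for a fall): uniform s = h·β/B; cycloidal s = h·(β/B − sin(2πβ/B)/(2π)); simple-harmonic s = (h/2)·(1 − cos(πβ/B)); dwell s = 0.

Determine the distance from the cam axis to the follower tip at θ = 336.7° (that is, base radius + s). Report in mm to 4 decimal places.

seg 1 [0°–116.6°] uniform, h=12: full span → s += 12 → s = 12.0000
seg 2 [116.6°–278.3°] dwell: s stays 12.0000
seg 3 [278.3°–360°] simple-harmonic, h=-11: θ=336.7° here. β=58.4, B=81.7. -11/2·(1 − cos(π·0.7148)) = -8.9363 → s = 3.0637
radial distance = base radius + s = 21 + 3.0637 = 24.0637

24.0637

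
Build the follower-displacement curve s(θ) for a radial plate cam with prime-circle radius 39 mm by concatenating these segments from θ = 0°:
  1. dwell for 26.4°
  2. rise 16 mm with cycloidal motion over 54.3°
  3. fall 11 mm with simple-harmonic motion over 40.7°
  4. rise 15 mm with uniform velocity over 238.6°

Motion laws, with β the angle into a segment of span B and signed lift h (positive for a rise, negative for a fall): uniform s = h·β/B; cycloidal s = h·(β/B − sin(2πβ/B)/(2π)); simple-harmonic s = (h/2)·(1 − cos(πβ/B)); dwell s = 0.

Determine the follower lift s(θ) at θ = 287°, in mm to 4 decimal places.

seg 1 [0°–26.4°] dwell: s stays 0.0000
seg 2 [26.4°–80.7°] cycloidal, h=16: full span → s += 16 → s = 16.0000
seg 3 [80.7°–121.4°] simple-harmonic, h=-11: full span → s += -11 → s = 5.0000
seg 4 [121.4°–360°] uniform, h=15: θ=287° here. β=165.6, B=238.6. 15·165.6/238.6 = 10.4107 → s = 15.4107

15.4107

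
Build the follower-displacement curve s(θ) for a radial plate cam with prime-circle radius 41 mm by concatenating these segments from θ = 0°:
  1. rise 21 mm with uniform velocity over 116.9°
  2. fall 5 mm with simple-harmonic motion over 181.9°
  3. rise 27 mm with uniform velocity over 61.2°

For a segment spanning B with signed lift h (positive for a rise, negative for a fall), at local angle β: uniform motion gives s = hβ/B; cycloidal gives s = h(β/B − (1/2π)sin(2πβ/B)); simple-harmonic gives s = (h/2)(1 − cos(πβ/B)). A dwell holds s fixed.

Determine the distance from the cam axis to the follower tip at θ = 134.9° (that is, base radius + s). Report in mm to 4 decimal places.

seg 1 [0°–116.9°] uniform, h=21: full span → s += 21 → s = 21.0000
seg 2 [116.9°–298.8°] simple-harmonic, h=-5: θ=134.9° here. β=18, B=181.9. -5/2·(1 − cos(π·0.0990)) = -0.1198 → s = 20.8802
radial distance = base radius + s = 41 + 20.8802 = 61.8802

61.8802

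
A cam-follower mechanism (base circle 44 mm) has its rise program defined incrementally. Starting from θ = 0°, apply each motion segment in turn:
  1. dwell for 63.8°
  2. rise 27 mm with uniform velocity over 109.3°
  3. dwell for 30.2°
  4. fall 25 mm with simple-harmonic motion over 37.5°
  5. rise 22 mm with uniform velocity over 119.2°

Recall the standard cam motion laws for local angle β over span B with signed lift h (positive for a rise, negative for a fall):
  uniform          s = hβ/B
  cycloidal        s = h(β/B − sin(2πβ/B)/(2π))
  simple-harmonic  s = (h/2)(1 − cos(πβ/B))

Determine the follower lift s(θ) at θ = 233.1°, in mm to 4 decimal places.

seg 1 [0°–63.8°] dwell: s stays 0.0000
seg 2 [63.8°–173.1°] uniform, h=27: full span → s += 27 → s = 27.0000
seg 3 [173.1°–203.3°] dwell: s stays 27.0000
seg 4 [203.3°–240.8°] simple-harmonic, h=-25: θ=233.1° here. β=29.8, B=37.5. -25/2·(1 − cos(π·0.7947)) = -22.4882 → s = 4.5118

4.5118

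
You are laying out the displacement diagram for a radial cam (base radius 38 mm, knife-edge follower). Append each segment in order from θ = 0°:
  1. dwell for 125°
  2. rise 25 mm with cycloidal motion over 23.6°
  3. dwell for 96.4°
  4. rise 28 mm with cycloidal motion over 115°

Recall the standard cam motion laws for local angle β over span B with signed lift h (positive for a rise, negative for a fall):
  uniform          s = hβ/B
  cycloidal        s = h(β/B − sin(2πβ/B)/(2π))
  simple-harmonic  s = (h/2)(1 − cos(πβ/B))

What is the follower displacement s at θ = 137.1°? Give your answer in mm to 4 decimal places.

seg 1 [0°–125°] dwell: s stays 0.0000
seg 2 [125°–148.6°] cycloidal, h=25: θ=137.1° here. β=12.1, B=23.6. 25·(0.5127 − sin(2π·0.5127)/(2π)) = 13.1353 → s = 13.1353

13.1353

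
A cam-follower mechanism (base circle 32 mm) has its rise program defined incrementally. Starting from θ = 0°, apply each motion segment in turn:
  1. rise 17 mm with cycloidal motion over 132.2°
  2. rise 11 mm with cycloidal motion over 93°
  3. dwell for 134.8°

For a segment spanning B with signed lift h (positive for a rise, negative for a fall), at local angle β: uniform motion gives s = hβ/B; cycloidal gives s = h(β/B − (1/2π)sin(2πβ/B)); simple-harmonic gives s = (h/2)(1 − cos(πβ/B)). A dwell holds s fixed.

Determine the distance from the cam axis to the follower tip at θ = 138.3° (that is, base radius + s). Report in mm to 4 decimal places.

seg 1 [0°–132.2°] cycloidal, h=17: full span → s += 17 → s = 17.0000
seg 2 [132.2°–225.2°] cycloidal, h=11: θ=138.3° here. β=6.1, B=93. 11·(0.0656 − sin(2π·0.0656)/(2π)) = 0.0203 → s = 17.0203
radial distance = base radius + s = 32 + 17.0203 = 49.0203

49.0203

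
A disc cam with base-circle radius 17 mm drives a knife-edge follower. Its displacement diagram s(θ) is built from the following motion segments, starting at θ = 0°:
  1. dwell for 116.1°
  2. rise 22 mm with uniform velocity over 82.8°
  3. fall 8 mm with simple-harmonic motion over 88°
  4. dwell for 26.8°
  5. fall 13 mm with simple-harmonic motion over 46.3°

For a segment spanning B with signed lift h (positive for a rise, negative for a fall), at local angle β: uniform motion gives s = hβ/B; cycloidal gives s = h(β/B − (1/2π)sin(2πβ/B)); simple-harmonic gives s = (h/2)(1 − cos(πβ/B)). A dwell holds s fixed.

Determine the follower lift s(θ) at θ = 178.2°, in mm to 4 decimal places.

seg 1 [0°–116.1°] dwell: s stays 0.0000
seg 2 [116.1°–198.9°] uniform, h=22: θ=178.2° here. β=62.1, B=82.8. 22·62.1/82.8 = 16.5000 → s = 16.5000

16.5000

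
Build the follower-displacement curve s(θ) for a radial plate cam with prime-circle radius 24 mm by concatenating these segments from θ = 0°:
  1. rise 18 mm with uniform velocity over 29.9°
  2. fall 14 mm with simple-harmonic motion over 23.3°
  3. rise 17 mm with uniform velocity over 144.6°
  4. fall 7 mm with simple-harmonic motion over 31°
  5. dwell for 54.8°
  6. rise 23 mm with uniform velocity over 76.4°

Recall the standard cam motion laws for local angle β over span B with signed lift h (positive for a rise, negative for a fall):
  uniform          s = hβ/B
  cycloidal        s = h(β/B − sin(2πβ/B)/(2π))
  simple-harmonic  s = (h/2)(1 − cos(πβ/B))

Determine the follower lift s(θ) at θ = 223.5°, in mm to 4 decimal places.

seg 1 [0°–29.9°] uniform, h=18: full span → s += 18 → s = 18.0000
seg 2 [29.9°–53.2°] simple-harmonic, h=-14: full span → s += -14 → s = 4.0000
seg 3 [53.2°–197.8°] uniform, h=17: full span → s += 17 → s = 21.0000
seg 4 [197.8°–228.8°] simple-harmonic, h=-7: θ=223.5° here. β=25.7, B=31. -7/2·(1 − cos(π·0.8290)) = -6.5072 → s = 14.4928

14.4928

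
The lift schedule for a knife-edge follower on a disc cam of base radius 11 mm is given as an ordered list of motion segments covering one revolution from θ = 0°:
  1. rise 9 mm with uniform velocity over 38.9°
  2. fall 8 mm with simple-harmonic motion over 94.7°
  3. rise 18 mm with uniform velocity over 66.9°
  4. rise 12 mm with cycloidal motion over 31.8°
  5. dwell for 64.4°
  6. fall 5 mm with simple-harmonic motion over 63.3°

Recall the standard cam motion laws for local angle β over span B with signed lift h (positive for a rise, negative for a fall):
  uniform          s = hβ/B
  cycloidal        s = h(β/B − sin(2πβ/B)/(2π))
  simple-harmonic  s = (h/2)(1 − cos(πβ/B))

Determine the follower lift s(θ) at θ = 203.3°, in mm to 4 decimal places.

seg 1 [0°–38.9°] uniform, h=9: full span → s += 9 → s = 9.0000
seg 2 [38.9°–133.6°] simple-harmonic, h=-8: full span → s += -8 → s = 1.0000
seg 3 [133.6°–200.5°] uniform, h=18: full span → s += 18 → s = 19.0000
seg 4 [200.5°–232.3°] cycloidal, h=12: θ=203.3° here. β=2.8, B=31.8. 12·(0.0881 − sin(2π·0.0881)/(2π)) = 0.0531 → s = 19.0531

19.0531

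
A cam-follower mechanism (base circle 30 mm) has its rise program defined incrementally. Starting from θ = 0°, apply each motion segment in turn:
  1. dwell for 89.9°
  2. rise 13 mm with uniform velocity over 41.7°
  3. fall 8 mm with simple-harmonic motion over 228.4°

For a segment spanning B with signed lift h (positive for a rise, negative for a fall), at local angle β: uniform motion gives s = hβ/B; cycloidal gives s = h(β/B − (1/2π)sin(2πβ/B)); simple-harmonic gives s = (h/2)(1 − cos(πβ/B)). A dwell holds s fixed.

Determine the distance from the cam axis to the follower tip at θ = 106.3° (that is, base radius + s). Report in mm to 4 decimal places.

seg 1 [0°–89.9°] dwell: s stays 0.0000
seg 2 [89.9°–131.6°] uniform, h=13: θ=106.3° here. β=16.4, B=41.7. 13·16.4/41.7 = 5.1127 → s = 5.1127
radial distance = base radius + s = 30 + 5.1127 = 35.1127

35.1127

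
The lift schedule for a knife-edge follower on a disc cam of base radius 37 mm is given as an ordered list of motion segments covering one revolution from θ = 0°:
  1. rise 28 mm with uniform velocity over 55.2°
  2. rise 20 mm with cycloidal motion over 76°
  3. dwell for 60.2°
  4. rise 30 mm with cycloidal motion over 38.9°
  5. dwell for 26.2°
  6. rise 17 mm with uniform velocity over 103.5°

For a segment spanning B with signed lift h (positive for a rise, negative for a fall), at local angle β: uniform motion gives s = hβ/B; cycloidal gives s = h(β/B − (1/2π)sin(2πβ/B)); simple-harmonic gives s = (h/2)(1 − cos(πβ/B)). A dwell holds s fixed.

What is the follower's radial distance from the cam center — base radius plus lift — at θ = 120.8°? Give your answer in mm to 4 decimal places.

seg 1 [0°–55.2°] uniform, h=28: full span → s += 28 → s = 28.0000
seg 2 [55.2°–131.2°] cycloidal, h=20: θ=120.8° here. β=65.6, B=76. 20·(0.8632 − sin(2π·0.8632)/(2π)) = 19.6750 → s = 47.6750
radial distance = base radius + s = 37 + 47.6750 = 84.6750

84.6750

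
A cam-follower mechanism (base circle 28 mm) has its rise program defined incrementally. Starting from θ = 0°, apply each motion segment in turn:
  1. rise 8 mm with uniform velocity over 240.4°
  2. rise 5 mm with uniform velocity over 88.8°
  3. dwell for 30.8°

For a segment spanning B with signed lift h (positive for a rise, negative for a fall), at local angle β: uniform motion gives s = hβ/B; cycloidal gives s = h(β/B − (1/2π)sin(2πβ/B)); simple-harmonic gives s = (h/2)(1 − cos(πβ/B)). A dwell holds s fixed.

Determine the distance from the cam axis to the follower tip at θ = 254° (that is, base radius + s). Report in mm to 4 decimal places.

seg 1 [0°–240.4°] uniform, h=8: full span → s += 8 → s = 8.0000
seg 2 [240.4°–329.2°] uniform, h=5: θ=254° here. β=13.6, B=88.8. 5·13.6/88.8 = 0.7658 → s = 8.7658
radial distance = base radius + s = 28 + 8.7658 = 36.7658

36.7658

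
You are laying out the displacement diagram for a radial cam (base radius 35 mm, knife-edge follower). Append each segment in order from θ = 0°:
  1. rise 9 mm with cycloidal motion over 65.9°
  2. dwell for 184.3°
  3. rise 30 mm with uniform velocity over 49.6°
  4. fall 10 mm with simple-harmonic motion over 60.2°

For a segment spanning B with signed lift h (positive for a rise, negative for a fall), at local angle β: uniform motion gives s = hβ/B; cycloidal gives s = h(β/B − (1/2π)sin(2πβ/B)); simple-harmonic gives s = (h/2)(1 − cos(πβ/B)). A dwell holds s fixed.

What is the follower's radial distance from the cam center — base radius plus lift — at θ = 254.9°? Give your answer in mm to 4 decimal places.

seg 1 [0°–65.9°] cycloidal, h=9: full span → s += 9 → s = 9.0000
seg 2 [65.9°–250.2°] dwell: s stays 9.0000
seg 3 [250.2°–299.8°] uniform, h=30: θ=254.9° here. β=4.7, B=49.6. 30·4.7/49.6 = 2.8427 → s = 11.8427
radial distance = base radius + s = 35 + 11.8427 = 46.8427

46.8427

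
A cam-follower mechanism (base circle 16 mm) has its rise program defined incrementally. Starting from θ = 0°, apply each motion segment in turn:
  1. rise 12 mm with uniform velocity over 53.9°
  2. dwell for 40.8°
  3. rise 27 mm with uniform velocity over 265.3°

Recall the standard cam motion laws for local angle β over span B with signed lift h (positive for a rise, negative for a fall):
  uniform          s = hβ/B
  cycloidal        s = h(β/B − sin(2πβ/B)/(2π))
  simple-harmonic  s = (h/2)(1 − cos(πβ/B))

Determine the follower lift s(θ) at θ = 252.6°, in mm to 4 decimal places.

seg 1 [0°–53.9°] uniform, h=12: full span → s += 12 → s = 12.0000
seg 2 [53.9°–94.7°] dwell: s stays 12.0000
seg 3 [94.7°–360°] uniform, h=27: θ=252.6° here. β=157.9, B=265.3. 27·157.9/265.3 = 16.0697 → s = 28.0697

28.0697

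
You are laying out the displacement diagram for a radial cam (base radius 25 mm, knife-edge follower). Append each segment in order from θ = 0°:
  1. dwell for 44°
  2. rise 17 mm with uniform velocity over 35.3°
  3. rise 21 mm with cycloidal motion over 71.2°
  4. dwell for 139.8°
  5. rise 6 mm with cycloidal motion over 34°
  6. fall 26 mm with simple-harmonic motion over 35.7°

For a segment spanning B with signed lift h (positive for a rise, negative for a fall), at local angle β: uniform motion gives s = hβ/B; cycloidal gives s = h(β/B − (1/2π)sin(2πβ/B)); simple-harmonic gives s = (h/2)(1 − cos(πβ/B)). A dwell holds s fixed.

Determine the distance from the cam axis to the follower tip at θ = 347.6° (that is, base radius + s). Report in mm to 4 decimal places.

seg 1 [0°–44°] dwell: s stays 0.0000
seg 2 [44°–79.3°] uniform, h=17: full span → s += 17 → s = 17.0000
seg 3 [79.3°–150.5°] cycloidal, h=21: full span → s += 21 → s = 38.0000
seg 4 [150.5°–290.3°] dwell: s stays 38.0000
seg 5 [290.3°–324.3°] cycloidal, h=6: full span → s += 6 → s = 44.0000
seg 6 [324.3°–360°] simple-harmonic, h=-26: θ=347.6° here. β=23.3, B=35.7. -26/2·(1 − cos(π·0.6527)) = -18.9985 → s = 25.0015
radial distance = base radius + s = 25 + 25.0015 = 50.0015

50.0015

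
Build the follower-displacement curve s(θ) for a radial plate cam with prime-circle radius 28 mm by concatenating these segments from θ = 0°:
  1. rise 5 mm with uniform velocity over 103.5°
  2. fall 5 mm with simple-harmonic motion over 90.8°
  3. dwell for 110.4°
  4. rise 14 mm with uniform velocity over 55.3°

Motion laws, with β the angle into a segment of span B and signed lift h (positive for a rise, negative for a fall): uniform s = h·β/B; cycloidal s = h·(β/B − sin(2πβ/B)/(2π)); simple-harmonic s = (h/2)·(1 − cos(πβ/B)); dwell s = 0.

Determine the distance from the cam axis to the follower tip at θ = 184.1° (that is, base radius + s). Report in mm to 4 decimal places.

seg 1 [0°–103.5°] uniform, h=5: full span → s += 5 → s = 5.0000
seg 2 [103.5°–194.3°] simple-harmonic, h=-5: θ=184.1° here. β=80.6, B=90.8. -5/2·(1 − cos(π·0.8877)) = -4.8459 → s = 0.1541
radial distance = base radius + s = 28 + 0.1541 = 28.1541

28.1541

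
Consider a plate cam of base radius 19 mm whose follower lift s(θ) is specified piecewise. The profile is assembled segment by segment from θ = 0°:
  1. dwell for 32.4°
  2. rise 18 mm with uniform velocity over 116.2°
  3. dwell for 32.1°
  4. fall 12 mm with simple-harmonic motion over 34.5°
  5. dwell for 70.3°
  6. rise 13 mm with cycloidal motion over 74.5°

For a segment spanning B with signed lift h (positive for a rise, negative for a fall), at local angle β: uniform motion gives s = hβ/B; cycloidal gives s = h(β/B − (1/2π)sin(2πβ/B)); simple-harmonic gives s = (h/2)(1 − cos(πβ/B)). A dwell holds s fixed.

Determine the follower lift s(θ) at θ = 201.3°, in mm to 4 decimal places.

seg 1 [0°–32.4°] dwell: s stays 0.0000
seg 2 [32.4°–148.6°] uniform, h=18: full span → s += 18 → s = 18.0000
seg 3 [148.6°–180.7°] dwell: s stays 18.0000
seg 4 [180.7°–215.2°] simple-harmonic, h=-12: θ=201.3° here. β=20.6, B=34.5. -12/2·(1 − cos(π·0.5971)) = -7.8021 → s = 10.1979

10.1979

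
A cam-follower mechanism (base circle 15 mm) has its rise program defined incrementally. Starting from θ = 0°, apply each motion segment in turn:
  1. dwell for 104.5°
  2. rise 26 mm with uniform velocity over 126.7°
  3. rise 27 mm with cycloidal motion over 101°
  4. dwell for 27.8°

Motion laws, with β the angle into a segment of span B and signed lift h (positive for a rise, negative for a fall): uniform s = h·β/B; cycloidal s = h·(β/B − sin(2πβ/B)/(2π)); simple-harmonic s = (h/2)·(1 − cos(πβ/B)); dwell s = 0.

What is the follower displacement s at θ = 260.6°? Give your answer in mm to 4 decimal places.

seg 1 [0°–104.5°] dwell: s stays 0.0000
seg 2 [104.5°–231.2°] uniform, h=26: full span → s += 26 → s = 26.0000
seg 3 [231.2°–332.2°] cycloidal, h=27: θ=260.6° here. β=29.4, B=101. 27·(0.2911 − sin(2π·0.2911)/(2π)) = 3.7046 → s = 29.7046

29.7046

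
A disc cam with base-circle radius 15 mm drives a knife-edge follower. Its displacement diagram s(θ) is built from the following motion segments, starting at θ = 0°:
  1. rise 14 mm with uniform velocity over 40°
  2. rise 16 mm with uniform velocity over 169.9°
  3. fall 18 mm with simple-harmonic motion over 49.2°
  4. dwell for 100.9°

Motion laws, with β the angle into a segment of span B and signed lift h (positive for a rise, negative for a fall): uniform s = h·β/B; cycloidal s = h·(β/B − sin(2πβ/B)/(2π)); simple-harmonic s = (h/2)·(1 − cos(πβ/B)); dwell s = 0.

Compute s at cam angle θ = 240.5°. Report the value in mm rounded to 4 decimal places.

seg 1 [0°–40°] uniform, h=14: full span → s += 14 → s = 14.0000
seg 2 [40°–209.9°] uniform, h=16: full span → s += 16 → s = 30.0000
seg 3 [209.9°–259.1°] simple-harmonic, h=-18: θ=240.5° here. β=30.6, B=49.2. -18/2·(1 − cos(π·0.6220)) = -12.3644 → s = 17.6356

17.6356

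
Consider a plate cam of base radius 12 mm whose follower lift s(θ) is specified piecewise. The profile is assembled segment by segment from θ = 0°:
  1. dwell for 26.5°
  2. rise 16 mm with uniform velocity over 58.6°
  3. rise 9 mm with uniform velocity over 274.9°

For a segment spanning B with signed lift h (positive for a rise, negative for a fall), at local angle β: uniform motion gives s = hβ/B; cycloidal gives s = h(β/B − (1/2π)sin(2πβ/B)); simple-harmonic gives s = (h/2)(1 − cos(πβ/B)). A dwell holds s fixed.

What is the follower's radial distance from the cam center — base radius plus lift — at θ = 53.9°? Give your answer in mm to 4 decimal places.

seg 1 [0°–26.5°] dwell: s stays 0.0000
seg 2 [26.5°–85.1°] uniform, h=16: θ=53.9° here. β=27.4, B=58.6. 16·27.4/58.6 = 7.4812 → s = 7.4812
radial distance = base radius + s = 12 + 7.4812 = 19.4812

19.4812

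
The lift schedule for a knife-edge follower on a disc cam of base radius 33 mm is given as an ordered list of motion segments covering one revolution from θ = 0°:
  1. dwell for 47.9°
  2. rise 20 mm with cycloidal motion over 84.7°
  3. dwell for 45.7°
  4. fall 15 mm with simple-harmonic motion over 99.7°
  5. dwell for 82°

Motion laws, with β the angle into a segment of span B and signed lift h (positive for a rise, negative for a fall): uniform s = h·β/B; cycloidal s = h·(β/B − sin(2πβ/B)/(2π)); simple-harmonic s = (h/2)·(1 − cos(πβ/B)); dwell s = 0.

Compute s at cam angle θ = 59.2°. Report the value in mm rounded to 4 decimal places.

seg 1 [0°–47.9°] dwell: s stays 0.0000
seg 2 [47.9°–132.6°] cycloidal, h=20: θ=59.2° here. β=11.3, B=84.7. 20·(0.1334 − sin(2π·0.1334)/(2π)) = 0.3017 → s = 0.3017

0.3017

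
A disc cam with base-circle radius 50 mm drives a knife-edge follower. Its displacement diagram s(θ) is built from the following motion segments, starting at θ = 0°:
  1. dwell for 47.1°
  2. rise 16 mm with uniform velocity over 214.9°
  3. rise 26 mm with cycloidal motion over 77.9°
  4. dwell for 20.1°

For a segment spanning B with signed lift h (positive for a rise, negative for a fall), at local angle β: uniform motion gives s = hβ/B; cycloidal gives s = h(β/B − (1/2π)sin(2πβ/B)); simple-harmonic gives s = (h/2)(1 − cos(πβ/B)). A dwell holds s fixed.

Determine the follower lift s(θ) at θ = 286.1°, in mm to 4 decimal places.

seg 1 [0°–47.1°] dwell: s stays 0.0000
seg 2 [47.1°–262°] uniform, h=16: full span → s += 16 → s = 16.0000
seg 3 [262°–339.9°] cycloidal, h=26: θ=286.1° here. β=24.1, B=77.9. 26·(0.3094 − sin(2π·0.3094)/(2π)) = 4.1902 → s = 20.1902

20.1902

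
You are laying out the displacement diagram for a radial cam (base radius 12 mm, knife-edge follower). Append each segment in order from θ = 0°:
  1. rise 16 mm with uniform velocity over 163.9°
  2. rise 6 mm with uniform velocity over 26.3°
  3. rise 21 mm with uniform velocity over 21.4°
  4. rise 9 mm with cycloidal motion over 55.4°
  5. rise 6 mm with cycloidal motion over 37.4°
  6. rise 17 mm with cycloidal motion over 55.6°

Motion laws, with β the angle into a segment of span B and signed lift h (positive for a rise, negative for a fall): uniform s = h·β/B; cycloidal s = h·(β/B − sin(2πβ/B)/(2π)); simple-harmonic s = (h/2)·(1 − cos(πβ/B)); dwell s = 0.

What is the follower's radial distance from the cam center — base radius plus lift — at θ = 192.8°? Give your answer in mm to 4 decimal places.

seg 1 [0°–163.9°] uniform, h=16: full span → s += 16 → s = 16.0000
seg 2 [163.9°–190.2°] uniform, h=6: full span → s += 6 → s = 22.0000
seg 3 [190.2°–211.6°] uniform, h=21: θ=192.8° here. β=2.6, B=21.4. 21·2.6/21.4 = 2.5514 → s = 24.5514
radial distance = base radius + s = 12 + 24.5514 = 36.5514

36.5514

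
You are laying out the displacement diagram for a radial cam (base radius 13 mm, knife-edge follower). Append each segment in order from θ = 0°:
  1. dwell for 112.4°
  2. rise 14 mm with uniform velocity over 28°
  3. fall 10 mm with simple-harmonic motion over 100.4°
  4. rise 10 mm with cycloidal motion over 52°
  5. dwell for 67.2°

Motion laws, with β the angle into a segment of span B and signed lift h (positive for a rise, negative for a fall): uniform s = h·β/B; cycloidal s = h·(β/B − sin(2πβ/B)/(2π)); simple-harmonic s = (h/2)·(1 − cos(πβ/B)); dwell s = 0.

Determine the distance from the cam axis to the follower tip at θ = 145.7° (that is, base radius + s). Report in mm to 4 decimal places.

seg 1 [0°–112.4°] dwell: s stays 0.0000
seg 2 [112.4°–140.4°] uniform, h=14: full span → s += 14 → s = 14.0000
seg 3 [140.4°–240.8°] simple-harmonic, h=-10: θ=145.7° here. β=5.3, B=100.4. -10/2·(1 − cos(π·0.0528)) = -0.0686 → s = 13.9314
radial distance = base radius + s = 13 + 13.9314 = 26.9314

26.9314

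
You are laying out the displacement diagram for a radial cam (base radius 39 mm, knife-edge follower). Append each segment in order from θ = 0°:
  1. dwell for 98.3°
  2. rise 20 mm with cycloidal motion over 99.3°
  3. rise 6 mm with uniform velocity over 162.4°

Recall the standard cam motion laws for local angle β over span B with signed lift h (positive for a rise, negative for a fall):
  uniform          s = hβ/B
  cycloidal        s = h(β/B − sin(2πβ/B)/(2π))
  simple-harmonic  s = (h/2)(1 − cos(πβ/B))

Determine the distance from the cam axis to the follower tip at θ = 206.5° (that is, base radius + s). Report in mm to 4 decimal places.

seg 1 [0°–98.3°] dwell: s stays 0.0000
seg 2 [98.3°–197.6°] cycloidal, h=20: full span → s += 20 → s = 20.0000
seg 3 [197.6°–360°] uniform, h=6: θ=206.5° here. β=8.9, B=162.4. 6·8.9/162.4 = 0.3288 → s = 20.3288
radial distance = base radius + s = 39 + 20.3288 = 59.3288

59.3288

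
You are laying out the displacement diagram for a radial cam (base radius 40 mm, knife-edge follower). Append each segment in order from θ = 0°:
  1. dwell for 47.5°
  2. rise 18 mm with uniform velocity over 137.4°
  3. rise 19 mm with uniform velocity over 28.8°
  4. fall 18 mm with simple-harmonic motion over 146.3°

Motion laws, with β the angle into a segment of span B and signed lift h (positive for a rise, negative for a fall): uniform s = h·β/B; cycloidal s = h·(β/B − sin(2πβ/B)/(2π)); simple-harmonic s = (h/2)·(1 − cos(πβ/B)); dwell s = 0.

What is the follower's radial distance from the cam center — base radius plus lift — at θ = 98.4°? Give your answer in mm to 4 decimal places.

seg 1 [0°–47.5°] dwell: s stays 0.0000
seg 2 [47.5°–184.9°] uniform, h=18: θ=98.4° here. β=50.9, B=137.4. 18·50.9/137.4 = 6.6681 → s = 6.6681
radial distance = base radius + s = 40 + 6.6681 = 46.6681

46.6681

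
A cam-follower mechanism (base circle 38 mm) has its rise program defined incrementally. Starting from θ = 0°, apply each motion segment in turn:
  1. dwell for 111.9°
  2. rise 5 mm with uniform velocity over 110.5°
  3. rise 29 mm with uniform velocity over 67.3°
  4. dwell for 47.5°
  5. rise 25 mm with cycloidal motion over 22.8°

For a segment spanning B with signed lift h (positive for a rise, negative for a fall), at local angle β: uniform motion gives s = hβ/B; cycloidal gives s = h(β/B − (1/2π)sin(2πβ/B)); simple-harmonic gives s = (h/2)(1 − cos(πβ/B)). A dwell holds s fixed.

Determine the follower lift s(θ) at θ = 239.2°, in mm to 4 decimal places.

seg 1 [0°–111.9°] dwell: s stays 0.0000
seg 2 [111.9°–222.4°] uniform, h=5: full span → s += 5 → s = 5.0000
seg 3 [222.4°–289.7°] uniform, h=29: θ=239.2° here. β=16.8, B=67.3. 29·16.8/67.3 = 7.2392 → s = 12.2392

12.2392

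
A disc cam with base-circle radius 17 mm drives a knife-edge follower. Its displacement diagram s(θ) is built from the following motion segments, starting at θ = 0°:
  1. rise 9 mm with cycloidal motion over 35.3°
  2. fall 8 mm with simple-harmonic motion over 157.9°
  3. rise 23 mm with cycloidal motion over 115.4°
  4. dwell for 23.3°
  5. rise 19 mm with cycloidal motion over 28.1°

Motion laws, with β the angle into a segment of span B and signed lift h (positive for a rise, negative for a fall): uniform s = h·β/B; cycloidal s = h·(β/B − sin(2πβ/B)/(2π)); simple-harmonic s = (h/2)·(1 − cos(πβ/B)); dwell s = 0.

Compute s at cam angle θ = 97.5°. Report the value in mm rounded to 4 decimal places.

seg 1 [0°–35.3°] cycloidal, h=9: full span → s += 9 → s = 9.0000
seg 2 [35.3°–193.2°] simple-harmonic, h=-8: θ=97.5° here. β=62.2, B=157.9. -8/2·(1 − cos(π·0.3939)) = -2.6915 → s = 6.3085

6.3085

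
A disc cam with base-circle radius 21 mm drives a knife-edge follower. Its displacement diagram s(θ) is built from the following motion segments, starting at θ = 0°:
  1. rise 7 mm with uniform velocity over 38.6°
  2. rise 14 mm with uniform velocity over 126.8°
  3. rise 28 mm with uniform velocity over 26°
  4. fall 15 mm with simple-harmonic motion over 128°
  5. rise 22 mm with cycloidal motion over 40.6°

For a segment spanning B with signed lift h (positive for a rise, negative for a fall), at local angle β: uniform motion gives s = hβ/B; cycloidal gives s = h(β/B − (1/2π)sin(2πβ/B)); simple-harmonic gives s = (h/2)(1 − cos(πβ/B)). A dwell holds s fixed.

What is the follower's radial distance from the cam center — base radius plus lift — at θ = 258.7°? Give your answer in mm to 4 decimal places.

seg 1 [0°–38.6°] uniform, h=7: full span → s += 7 → s = 7.0000
seg 2 [38.6°–165.4°] uniform, h=14: full span → s += 14 → s = 21.0000
seg 3 [165.4°–191.4°] uniform, h=28: full span → s += 28 → s = 49.0000
seg 4 [191.4°–319.4°] simple-harmonic, h=-15: θ=258.7° here. β=67.3, B=128. -15/2·(1 − cos(π·0.5258)) = -8.1068 → s = 40.8932
radial distance = base radius + s = 21 + 40.8932 = 61.8932

61.8932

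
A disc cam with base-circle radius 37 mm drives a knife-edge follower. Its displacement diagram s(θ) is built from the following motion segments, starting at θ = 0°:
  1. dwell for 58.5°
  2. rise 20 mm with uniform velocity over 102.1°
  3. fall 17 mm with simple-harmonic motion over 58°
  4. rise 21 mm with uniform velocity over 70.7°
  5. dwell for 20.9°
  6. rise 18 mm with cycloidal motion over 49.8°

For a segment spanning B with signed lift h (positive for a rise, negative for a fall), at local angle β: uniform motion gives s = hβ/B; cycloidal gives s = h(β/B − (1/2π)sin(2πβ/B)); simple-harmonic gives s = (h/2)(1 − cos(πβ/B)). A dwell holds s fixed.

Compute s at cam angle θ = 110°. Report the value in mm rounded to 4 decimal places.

seg 1 [0°–58.5°] dwell: s stays 0.0000
seg 2 [58.5°–160.6°] uniform, h=20: θ=110° here. β=51.5, B=102.1. 20·51.5/102.1 = 10.0881 → s = 10.0881

10.0881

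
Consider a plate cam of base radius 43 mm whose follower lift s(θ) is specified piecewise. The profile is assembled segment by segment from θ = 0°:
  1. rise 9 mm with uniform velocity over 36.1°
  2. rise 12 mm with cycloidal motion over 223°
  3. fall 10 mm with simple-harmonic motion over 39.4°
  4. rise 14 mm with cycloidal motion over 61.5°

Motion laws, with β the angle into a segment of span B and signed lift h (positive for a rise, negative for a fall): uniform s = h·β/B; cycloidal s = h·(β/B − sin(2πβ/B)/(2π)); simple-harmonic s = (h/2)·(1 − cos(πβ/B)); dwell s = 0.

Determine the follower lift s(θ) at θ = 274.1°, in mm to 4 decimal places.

seg 1 [0°–36.1°] uniform, h=9: full span → s += 9 → s = 9.0000
seg 2 [36.1°–259.1°] cycloidal, h=12: full span → s += 12 → s = 21.0000
seg 3 [259.1°–298.5°] simple-harmonic, h=-10: θ=274.1° here. β=15, B=39.4. -10/2·(1 − cos(π·0.3807)) = -3.1698 → s = 17.8302

17.8302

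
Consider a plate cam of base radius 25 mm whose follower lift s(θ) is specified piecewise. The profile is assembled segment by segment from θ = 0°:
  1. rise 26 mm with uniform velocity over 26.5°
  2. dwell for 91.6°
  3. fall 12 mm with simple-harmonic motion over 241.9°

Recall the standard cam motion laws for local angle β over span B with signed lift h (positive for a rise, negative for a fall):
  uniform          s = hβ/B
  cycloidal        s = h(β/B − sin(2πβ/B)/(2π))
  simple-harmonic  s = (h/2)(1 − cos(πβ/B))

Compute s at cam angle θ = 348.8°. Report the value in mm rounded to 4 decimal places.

seg 1 [0°–26.5°] uniform, h=26: full span → s += 26 → s = 26.0000
seg 2 [26.5°–118.1°] dwell: s stays 26.0000
seg 3 [118.1°–360°] simple-harmonic, h=-12: θ=348.8° here. β=230.7, B=241.9. -12/2·(1 − cos(π·0.9537)) = -11.9366 → s = 14.0634

14.0634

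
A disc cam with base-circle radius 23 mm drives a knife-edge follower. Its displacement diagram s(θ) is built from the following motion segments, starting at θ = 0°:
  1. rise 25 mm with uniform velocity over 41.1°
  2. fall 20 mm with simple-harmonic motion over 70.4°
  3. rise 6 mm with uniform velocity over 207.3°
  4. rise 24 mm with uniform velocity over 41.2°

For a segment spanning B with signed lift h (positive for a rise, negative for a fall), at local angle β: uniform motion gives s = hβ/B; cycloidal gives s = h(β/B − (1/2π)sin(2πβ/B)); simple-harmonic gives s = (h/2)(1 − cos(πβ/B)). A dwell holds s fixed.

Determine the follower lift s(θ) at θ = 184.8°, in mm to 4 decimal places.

seg 1 [0°–41.1°] uniform, h=25: full span → s += 25 → s = 25.0000
seg 2 [41.1°–111.5°] simple-harmonic, h=-20: full span → s += -20 → s = 5.0000
seg 3 [111.5°–318.8°] uniform, h=6: θ=184.8° here. β=73.3, B=207.3. 6·73.3/207.3 = 2.1216 → s = 7.1216

7.1216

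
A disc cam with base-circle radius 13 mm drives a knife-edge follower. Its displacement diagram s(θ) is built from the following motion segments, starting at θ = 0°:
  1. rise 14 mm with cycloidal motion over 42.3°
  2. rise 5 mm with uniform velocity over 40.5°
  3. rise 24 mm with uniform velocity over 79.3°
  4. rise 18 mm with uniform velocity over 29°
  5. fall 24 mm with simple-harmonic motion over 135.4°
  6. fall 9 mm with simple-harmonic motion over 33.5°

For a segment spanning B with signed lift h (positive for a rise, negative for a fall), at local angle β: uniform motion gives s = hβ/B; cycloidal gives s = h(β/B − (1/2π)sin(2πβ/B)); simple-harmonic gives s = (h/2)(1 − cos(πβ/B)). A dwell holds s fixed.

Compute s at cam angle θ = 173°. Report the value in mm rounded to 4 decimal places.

seg 1 [0°–42.3°] cycloidal, h=14: full span → s += 14 → s = 14.0000
seg 2 [42.3°–82.8°] uniform, h=5: full span → s += 5 → s = 19.0000
seg 3 [82.8°–162.1°] uniform, h=24: full span → s += 24 → s = 43.0000
seg 4 [162.1°–191.1°] uniform, h=18: θ=173° here. β=10.9, B=29. 18·10.9/29 = 6.7655 → s = 49.7655

49.7655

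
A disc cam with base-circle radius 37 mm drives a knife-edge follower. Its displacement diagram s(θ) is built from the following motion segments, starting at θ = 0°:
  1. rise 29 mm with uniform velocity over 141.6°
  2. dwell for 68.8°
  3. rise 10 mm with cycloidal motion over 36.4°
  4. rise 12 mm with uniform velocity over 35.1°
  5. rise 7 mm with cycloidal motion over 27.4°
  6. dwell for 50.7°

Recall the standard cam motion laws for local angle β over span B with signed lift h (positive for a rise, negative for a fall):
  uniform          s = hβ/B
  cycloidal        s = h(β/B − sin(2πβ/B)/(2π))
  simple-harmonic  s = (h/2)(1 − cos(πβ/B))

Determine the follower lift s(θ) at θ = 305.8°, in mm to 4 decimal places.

seg 1 [0°–141.6°] uniform, h=29: full span → s += 29 → s = 29.0000
seg 2 [141.6°–210.4°] dwell: s stays 29.0000
seg 3 [210.4°–246.8°] cycloidal, h=10: full span → s += 10 → s = 39.0000
seg 4 [246.8°–281.9°] uniform, h=12: full span → s += 12 → s = 51.0000
seg 5 [281.9°–309.3°] cycloidal, h=7: θ=305.8° here. β=23.9, B=27.4. 7·(0.8723 − sin(2π·0.8723)/(2π)) = 6.9070 → s = 57.9070

57.9070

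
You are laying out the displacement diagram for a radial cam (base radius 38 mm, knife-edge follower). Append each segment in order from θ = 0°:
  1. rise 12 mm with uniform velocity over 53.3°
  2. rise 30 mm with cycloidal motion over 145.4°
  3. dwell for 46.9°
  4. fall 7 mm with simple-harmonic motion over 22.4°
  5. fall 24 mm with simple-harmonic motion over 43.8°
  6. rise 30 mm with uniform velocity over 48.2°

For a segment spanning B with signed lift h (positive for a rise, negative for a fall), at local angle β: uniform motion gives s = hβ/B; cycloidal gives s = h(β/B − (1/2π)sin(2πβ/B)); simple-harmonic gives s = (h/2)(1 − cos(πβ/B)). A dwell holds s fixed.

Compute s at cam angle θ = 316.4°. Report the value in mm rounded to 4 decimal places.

seg 1 [0°–53.3°] uniform, h=12: full span → s += 12 → s = 12.0000
seg 2 [53.3°–198.7°] cycloidal, h=30: full span → s += 30 → s = 42.0000
seg 3 [198.7°–245.6°] dwell: s stays 42.0000
seg 4 [245.6°–268°] simple-harmonic, h=-7: full span → s += -7 → s = 35.0000
seg 5 [268°–311.8°] simple-harmonic, h=-24: full span → s += -24 → s = 11.0000
seg 6 [311.8°–360°] uniform, h=30: θ=316.4° here. β=4.6, B=48.2. 30·4.6/48.2 = 2.8631 → s = 13.8631

13.8631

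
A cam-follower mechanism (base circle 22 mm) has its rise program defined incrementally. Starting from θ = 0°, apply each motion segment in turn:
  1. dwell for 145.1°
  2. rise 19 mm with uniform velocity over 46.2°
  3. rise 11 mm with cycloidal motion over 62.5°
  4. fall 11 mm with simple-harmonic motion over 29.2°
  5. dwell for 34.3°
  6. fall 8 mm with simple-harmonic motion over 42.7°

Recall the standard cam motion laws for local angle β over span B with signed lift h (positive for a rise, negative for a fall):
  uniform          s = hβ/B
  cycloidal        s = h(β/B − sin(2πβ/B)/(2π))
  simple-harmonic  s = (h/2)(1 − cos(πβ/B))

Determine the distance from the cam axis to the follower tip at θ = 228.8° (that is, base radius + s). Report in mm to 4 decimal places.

seg 1 [0°–145.1°] dwell: s stays 0.0000
seg 2 [145.1°–191.3°] uniform, h=19: full span → s += 19 → s = 19.0000
seg 3 [191.3°–253.8°] cycloidal, h=11: θ=228.8° here. β=37.5, B=62.5. 11·(0.6000 − sin(2π·0.6000)/(2π)) = 7.6290 → s = 26.6290
radial distance = base radius + s = 22 + 26.6290 = 48.6290

48.6290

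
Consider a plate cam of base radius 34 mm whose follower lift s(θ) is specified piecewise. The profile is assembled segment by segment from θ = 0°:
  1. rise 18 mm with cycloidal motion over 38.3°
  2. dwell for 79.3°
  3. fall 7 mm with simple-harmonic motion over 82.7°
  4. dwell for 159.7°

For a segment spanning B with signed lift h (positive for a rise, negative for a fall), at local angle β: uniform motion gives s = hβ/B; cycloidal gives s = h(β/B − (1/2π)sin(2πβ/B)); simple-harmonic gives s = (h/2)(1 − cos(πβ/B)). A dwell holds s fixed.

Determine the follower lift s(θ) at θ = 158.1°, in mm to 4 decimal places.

seg 1 [0°–38.3°] cycloidal, h=18: full span → s += 18 → s = 18.0000
seg 2 [38.3°–117.6°] dwell: s stays 18.0000
seg 3 [117.6°–200.3°] simple-harmonic, h=-7: θ=158.1° here. β=40.5, B=82.7. -7/2·(1 − cos(π·0.4897)) = -3.3870 → s = 14.6130

14.6130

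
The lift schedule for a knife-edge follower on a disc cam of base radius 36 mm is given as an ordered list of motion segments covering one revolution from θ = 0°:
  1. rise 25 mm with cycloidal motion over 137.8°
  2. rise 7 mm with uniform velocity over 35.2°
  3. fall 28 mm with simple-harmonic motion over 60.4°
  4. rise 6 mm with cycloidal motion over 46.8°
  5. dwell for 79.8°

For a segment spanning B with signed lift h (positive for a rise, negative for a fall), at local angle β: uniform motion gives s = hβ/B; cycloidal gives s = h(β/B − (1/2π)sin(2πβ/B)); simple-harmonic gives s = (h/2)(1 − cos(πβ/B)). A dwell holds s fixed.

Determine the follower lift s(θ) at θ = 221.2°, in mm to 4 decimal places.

seg 1 [0°–137.8°] cycloidal, h=25: full span → s += 25 → s = 25.0000
seg 2 [137.8°–173°] uniform, h=7: full span → s += 7 → s = 32.0000
seg 3 [173°–233.4°] simple-harmonic, h=-28: θ=221.2° here. β=48.2, B=60.4. -28/2·(1 − cos(π·0.7980)) = -25.2747 → s = 6.7253

6.7253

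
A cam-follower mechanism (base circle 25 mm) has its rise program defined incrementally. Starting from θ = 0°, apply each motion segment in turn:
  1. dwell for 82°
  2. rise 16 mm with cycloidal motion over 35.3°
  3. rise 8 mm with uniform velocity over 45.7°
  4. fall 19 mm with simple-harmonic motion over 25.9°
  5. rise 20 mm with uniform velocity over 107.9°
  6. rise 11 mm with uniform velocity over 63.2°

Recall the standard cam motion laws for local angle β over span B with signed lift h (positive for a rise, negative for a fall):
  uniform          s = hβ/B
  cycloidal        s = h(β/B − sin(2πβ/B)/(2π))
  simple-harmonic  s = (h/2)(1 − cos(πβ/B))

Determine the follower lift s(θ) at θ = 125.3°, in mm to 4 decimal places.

seg 1 [0°–82°] dwell: s stays 0.0000
seg 2 [82°–117.3°] cycloidal, h=16: full span → s += 16 → s = 16.0000
seg 3 [117.3°–163°] uniform, h=8: θ=125.3° here. β=8, B=45.7. 8·8/45.7 = 1.4004 → s = 17.4004

17.4004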